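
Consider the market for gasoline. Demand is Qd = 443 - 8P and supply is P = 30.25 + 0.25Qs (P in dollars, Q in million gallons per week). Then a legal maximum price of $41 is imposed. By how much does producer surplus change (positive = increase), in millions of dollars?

-330

Rearranging supply gives Qs = 4P - 121. Without the control the market clears where 443 - 8P = 4P - 121, i.e. P* = 47 and Q* = 67.
Since 41 < 47, the ceiling is binding.
At P = 41: Qd = 443 - 8·41 = 115 and Qs = 4·41 - 121 = 43.
Producer surplus without the control is ½ · (47 - 30.25) · 67 = 561.125.
With the ceiling, producers sell 43 units at 41, so PS = ½ · (41 - 30.25) · 43 = 231.125.
Change in producer surplus = 231.125 - 561.125 = -330.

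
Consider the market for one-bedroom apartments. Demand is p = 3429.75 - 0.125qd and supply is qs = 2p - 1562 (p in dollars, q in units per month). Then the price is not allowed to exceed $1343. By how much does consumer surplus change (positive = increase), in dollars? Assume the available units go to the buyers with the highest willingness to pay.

Rearranging demand gives qd = 27438 - 8p. Setting quantity demanded equal to quantity supplied, 27438 - 8p = 2p - 1562, gives p* = 2900 and q* = 4238.
Because the ceiling (1343) lies below the market-clearing price, it is binding.
At p = 1343: qd = 27438 - 8·1343 = 16694 and qs = 2·1343 - 1562 = 1124.
Consumer surplus without the control is ½ · (3429.75 - 2900) · 4238 = 1122540.25.
With the ceiling, 1124 units are sold at 1343 (assume they go to the highest-value buyers). The demand price at q = 1124 is 3289.25, so CS = ½ · [(3429.75 - 1343) + (3289.25 - 1343)] · 1124 = 2266546.
Change in consumer surplus = 2266546 - 1122540.25 = 1144005.75.

1144005.75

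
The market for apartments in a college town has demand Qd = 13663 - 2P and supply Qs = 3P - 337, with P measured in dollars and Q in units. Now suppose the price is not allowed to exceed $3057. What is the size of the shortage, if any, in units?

0

In a free market, 13663 - 2P = 3P - 337 gives the equilibrium P* = 2800, Q* = 8063.
The ceiling of 3057 is above the equilibrium price 2800, so it is not binding; the market clears at P* = 2800, Q* = 8063.
Since the control does not bind, there is no shortage.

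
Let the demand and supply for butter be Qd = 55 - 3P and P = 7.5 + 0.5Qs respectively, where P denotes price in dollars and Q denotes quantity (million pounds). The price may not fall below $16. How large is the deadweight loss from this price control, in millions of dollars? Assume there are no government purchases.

15

Rearranging supply gives Qs = 2P - 15. Without the control the market clears where 55 - 3P = 2P - 15, i.e. P* = 14 and Q* = 13.
Since 16 > 14, the floor is binding.
At P = 16: Qd = 55 - 3·16 = 7 and Qs = 2·16 - 15 = 17.
Quantity traded falls to 7. At Q = 7 the demand price is (55 - 7)/3 = 16 and the supply price is (15 + 7)/2 = 11.
Deadweight loss = ½ · (16 - 11) · (13 - 7) = ½ · 5 · 6 = 15.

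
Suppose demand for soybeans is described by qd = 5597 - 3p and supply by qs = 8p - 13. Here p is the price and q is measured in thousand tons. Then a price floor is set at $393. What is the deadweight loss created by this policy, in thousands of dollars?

Equilibrium: 5597 - 3p = 8p - 13, so 5610 = 11p and p* = 510, q* = 4067.
The floor of 393 is below the equilibrium price 510, so it is not binding; the market clears at p* = 510, q* = 4067.
Since the control does not bind, no trades are prevented and deadweight loss is zero.

0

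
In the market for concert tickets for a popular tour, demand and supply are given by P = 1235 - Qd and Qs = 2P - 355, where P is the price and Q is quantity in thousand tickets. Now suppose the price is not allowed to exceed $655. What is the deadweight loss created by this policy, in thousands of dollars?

0

Rearranging demand gives Qd = 1235 - P. Without the control the market clears where 1235 - P = 2P - 355, i.e. P* = 530 and Q* = 705.
Since 655 is above P* = 530, the ceiling does not bind and the free-market outcome prevails.
Since the control does not bind, no trades are prevented and deadweight loss is zero.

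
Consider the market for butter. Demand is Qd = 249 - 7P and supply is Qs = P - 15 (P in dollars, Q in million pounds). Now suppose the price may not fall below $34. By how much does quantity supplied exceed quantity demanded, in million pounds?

8

In a free market, 249 - 7P = P - 15 gives the equilibrium P* = 33, Q* = 18.
The floor of 34 is above the equilibrium price 33, so it binds.
At P = 34: Qd = 249 - 7·34 = 11 and Qs = 34 - 15 = 19.
Surplus = Qs - Qd = 19 - 11 = 8.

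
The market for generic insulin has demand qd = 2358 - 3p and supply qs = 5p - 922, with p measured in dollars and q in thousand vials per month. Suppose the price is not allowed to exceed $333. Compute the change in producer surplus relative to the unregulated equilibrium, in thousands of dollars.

-72033.5

Setting quantity demanded equal to quantity supplied, 2358 - 3p = 5p - 922, gives p* = 410 and q* = 1128.
Since 333 < 410, the ceiling is binding.
At p = 333: qd = 2358 - 3·333 = 1359 and qs = 5·333 - 922 = 743.
Producer surplus without the control is ½ · (410 - 184.4) · 1128 = 127238.4.
With the ceiling, producers sell 743 units at 333, so PS = ½ · (333 - 184.4) · 743 = 55204.9.
Change in producer surplus = 55204.9 - 127238.4 = -72033.5.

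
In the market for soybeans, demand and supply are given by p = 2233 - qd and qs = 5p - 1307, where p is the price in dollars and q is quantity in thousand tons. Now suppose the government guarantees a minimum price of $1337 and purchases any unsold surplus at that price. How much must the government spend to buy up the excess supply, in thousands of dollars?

5992434

Rearranging demand gives qd = 2233 - p. Equilibrium: 2233 - p = 5p - 1307, so 3540 = 6p and p* = 590, q* = 1643.
Because the floor (1337) lies above the market-clearing price, it is binding.
At p = 1337: qd = 2233 - 1337 = 896 and qs = 5·1337 - 1307 = 5378.
Surplus = qs - qd = 4482.
Government expenditure = surplus × support price = 4482 × 1337 = 5992434.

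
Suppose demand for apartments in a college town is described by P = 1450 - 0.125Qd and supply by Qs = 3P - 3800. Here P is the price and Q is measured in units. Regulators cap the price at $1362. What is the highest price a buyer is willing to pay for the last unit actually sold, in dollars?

Rearranging demand gives Qd = 11600 - 8P. Setting quantity demanded equal to quantity supplied, 11600 - 8P = 3P - 3800, gives P* = 1400 and Q* = 400.
Because the ceiling (1362) lies below the market-clearing price, it is binding.
At P = 1362: Qd = 11600 - 8·1362 = 704 and Qs = 3·1362 - 3800 = 286.
Only 286 units reach the market. On the demand curve, the marginal buyer's willingness to pay at Q = 286 is (11600 - 286)/8 = 1414.25.

1414.25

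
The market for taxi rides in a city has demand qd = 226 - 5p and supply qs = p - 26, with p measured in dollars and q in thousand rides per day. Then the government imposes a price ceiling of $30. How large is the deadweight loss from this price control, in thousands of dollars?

86.4

In a free market, 226 - 5p = p - 26 gives the equilibrium p* = 42, q* = 16.
Because the ceiling (30) lies below the market-clearing price, it is binding.
At p = 30: qd = 226 - 5·30 = 76 and qs = 30 - 26 = 4.
Quantity traded falls to 4. At q = 4 the demand price is (226 - 4)/5 = 44.4 and the supply price is 26 + 4 = 30.
Deadweight loss = ½ · (44.4 - 30) · (16 - 4) = ½ · 14.4 · 12 = 86.4.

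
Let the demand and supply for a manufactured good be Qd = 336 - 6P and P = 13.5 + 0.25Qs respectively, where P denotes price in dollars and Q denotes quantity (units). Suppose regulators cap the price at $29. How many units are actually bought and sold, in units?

62

Rearranging supply gives Qs = 4P - 54. Equilibrium: 336 - 6P = 4P - 54, so 390 = 10P and P* = 39, Q* = 102.
The ceiling of 29 is below the equilibrium price 39, so it binds.
At P = 29: Qd = 336 - 6·29 = 162 and Qs = 4·29 - 54 = 62.
The quantity actually transacted is the short side, supply: 62.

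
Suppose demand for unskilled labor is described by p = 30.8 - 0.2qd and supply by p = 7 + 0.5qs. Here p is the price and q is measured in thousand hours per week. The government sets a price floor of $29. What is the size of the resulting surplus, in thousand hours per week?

Rearranging demand gives qd = 154 - 5p; rearranging supply gives qs = 2p - 14. Without the control the market clears where 154 - 5p = 2p - 14, i.e. p* = 24 and q* = 34.
Because the floor (29) lies above the market-clearing price, it is binding.
At p = 29: qd = 154 - 5·29 = 9 and qs = 2·29 - 14 = 44.
Surplus = qs - qd = 44 - 9 = 35.

35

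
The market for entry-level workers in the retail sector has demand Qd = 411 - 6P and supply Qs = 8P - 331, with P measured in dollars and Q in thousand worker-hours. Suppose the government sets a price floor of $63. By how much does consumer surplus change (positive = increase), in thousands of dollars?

-630

Without the control the market clears where 411 - 6P = 8P - 331, i.e. P* = 53 and Q* = 93.
Since 63 > 53, the floor is binding.
At P = 63: Qd = 411 - 6·63 = 33 and Qs = 8·63 - 331 = 173.
Consumer surplus without the control is ½ · (68.5 - 53) · 93 = 720.75.
With the floor, consumers buy 33 units at 63, so CS = ½ · (68.5 - 63) · 33 = 90.75.
Change in consumer surplus = 90.75 - 720.75 = -630.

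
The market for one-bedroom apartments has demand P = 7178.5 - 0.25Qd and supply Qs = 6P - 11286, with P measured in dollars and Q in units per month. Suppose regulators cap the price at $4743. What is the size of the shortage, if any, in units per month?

Rearranging demand gives Qd = 28714 - 4P. In a free market, 28714 - 4P = 6P - 11286 gives the equilibrium P* = 4000, Q* = 12714.
Since 4743 is above P* = 4000, the ceiling does not bind and the free-market outcome prevails.
Since the control does not bind, there is no shortage.

0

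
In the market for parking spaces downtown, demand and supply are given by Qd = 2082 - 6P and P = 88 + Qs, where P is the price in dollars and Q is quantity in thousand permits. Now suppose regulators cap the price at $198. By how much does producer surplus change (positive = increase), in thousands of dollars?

-18592

Rearranging supply gives Qs = P - 88. Without the control the market clears where 2082 - 6P = P - 88, i.e. P* = 310 and Q* = 222.
The ceiling of 198 is below the equilibrium price 310, so it binds.
At P = 198: Qd = 2082 - 6·198 = 894 and Qs = 198 - 88 = 110.
Producer surplus without the control is ½ · (310 - 88) · 222 = 24642.
With the ceiling, producers sell 110 units at 198, so PS = ½ · (198 - 88) · 110 = 6050.
Change in producer surplus = 6050 - 24642 = -18592.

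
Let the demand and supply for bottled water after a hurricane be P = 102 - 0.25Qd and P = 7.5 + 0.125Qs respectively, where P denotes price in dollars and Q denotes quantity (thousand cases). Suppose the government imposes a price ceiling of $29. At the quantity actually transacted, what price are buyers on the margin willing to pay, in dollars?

59

Rearranging demand gives Qd = 408 - 4P; rearranging supply gives Qs = 8P - 60. Setting quantity demanded equal to quantity supplied, 408 - 4P = 8P - 60, gives P* = 39 and Q* = 252.
Because the ceiling (29) lies below the market-clearing price, it is binding.
At P = 29: Qd = 408 - 4·29 = 292 and Qs = 8·29 - 60 = 172.
Only 172 units reach the market. On the demand curve, the marginal buyer's willingness to pay at Q = 172 is (408 - 172)/4 = 59.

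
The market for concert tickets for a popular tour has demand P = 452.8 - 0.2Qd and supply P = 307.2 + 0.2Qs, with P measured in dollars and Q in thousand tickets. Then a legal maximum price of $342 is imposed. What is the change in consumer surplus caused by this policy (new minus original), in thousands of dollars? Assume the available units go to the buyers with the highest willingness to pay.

3002

Rearranging demand gives Qd = 2264 - 5P; rearranging supply gives Qs = 5P - 1536. Without the control the market clears where 2264 - 5P = 5P - 1536, i.e. P* = 380 and Q* = 364.
Because the ceiling (342) lies below the market-clearing price, it is binding.
At P = 342: Qd = 2264 - 5·342 = 554 and Qs = 5·342 - 1536 = 174.
Consumer surplus without the control is ½ · (452.8 - 380) · 364 = 13249.6.
With the ceiling, 174 units are sold at 342 (assume they go to the highest-value buyers). The demand price at Q = 174 is 418, so CS = ½ · [(452.8 - 342) + (418 - 342)] · 174 = 16251.6.
Change in consumer surplus = 16251.6 - 13249.6 = 3002.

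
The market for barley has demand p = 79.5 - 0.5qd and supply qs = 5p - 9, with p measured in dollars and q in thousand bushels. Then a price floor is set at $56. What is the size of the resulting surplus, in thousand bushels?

Rearranging demand gives qd = 159 - 2p. Without the control the market clears where 159 - 2p = 5p - 9, i.e. p* = 24 and q* = 111.
The floor of 56 is above the equilibrium price 24, so it binds.
At p = 56: qd = 159 - 2·56 = 47 and qs = 5·56 - 9 = 271.
Surplus = qs - qd = 271 - 47 = 224.

224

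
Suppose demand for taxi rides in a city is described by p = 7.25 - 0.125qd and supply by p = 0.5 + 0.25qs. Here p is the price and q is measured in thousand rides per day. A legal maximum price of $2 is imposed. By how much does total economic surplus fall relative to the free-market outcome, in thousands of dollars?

Rearranging demand gives qd = 58 - 8p; rearranging supply gives qs = 4p - 2. Equilibrium: 58 - 8p = 4p - 2, so 60 = 12p and p* = 5, q* = 18.
The ceiling of 2 is below the equilibrium price 5, so it binds.
At p = 2: qd = 58 - 8·2 = 42 and qs = 4·2 - 2 = 6.
Quantity traded falls to 6. At q = 6 the demand price is (58 - 6)/8 = 6.5 and the supply price is (2 + 6)/4 = 2.
Deadweight loss = ½ · (6.5 - 2) · (18 - 6) = ½ · 4.5 · 12 = 27.

27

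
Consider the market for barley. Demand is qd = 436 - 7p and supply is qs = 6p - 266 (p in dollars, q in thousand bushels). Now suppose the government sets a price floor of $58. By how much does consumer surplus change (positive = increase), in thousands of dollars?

Equilibrium: 436 - 7p = 6p - 266, so 702 = 13p and p* = 54, q* = 58.
Because the floor (58) lies above the market-clearing price, it is binding.
At p = 58: qd = 436 - 7·58 = 30 and qs = 6·58 - 266 = 82.
Consumer surplus without the control is ½ · (436/7 - 54) · 58 = 1682/7.
With the floor, consumers buy 30 units at 58, so CS = ½ · (436/7 - 58) · 30 = 450/7.
Change in consumer surplus = 450/7 - 1682/7 = -176.

-176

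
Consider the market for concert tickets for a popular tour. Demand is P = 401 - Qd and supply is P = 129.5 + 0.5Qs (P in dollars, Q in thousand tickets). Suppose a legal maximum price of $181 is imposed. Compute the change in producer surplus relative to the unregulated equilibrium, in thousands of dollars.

Rearranging demand gives Qd = 401 - P; rearranging supply gives Qs = 2P - 259. Without the control the market clears where 401 - P = 2P - 259, i.e. P* = 220 and Q* = 181.
Because the ceiling (181) lies below the market-clearing price, it is binding.
At P = 181: Qd = 401 - 181 = 220 and Qs = 2·181 - 259 = 103.
Producer surplus without the control is ½ · (220 - 129.5) · 181 = 8190.25.
With the ceiling, producers sell 103 units at 181, so PS = ½ · (181 - 129.5) · 103 = 2652.25.
Change in producer surplus = 2652.25 - 8190.25 = -5538.

-5538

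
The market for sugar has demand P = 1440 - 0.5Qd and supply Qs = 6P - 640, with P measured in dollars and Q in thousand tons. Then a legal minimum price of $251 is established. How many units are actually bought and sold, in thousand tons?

Rearranging demand gives Qd = 2880 - 2P. Equilibrium: 2880 - 2P = 6P - 640, so 3520 = 8P and P* = 440, Q* = 2000.
Since 251 is below P* = 440, the floor does not bind and the free-market outcome prevails.

2000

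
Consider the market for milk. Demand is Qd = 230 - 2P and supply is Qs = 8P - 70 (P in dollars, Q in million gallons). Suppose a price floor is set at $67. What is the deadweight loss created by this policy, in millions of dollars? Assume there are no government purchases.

Setting quantity demanded equal to quantity supplied, 230 - 2P = 8P - 70, gives P* = 30 and Q* = 170.
The floor of 67 is above the equilibrium price 30, so it binds.
At P = 67: Qd = 230 - 2·67 = 96 and Qs = 8·67 - 70 = 466.
Quantity traded falls to 96. At Q = 96 the demand price is (230 - 96)/2 = 67 and the supply price is (70 + 96)/8 = 20.75.
Deadweight loss = ½ · (67 - 20.75) · (170 - 96) = ½ · 46.25 · 74 = 1711.25.

1711.25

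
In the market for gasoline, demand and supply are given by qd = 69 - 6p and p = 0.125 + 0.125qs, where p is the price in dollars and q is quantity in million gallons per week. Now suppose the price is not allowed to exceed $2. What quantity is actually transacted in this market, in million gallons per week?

Rearranging supply gives qs = 8p - 1. In a free market, 69 - 6p = 8p - 1 gives the equilibrium p* = 5, q* = 39.
The ceiling of 2 is below the equilibrium price 5, so it binds.
At p = 2: qd = 69 - 6·2 = 57 and qs = 8·2 - 1 = 15.
The quantity actually transacted is the short side, supply: 15.

15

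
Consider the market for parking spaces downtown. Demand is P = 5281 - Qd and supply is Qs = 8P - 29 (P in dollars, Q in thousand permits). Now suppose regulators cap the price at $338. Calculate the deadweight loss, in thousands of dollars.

2286144

Rearranging demand gives Qd = 5281 - P. Equilibrium: 5281 - P = 8P - 29, so 5310 = 9P and P* = 590, Q* = 4691.
The ceiling of 338 is below the equilibrium price 590, so it binds.
At P = 338: Qd = 5281 - 338 = 4943 and Qs = 8·338 - 29 = 2675.
Quantity traded falls to 2675. At Q = 2675 the demand price is 5281 - 2675 = 2606 and the supply price is (29 + 2675)/8 = 338.
Deadweight loss = ½ · (2606 - 338) · (4691 - 2675) = ½ · 2268 · 2016 = 2286144.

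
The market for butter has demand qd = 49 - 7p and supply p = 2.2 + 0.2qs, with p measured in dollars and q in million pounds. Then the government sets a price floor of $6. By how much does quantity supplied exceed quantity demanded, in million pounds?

Rearranging supply gives qs = 5p - 11. Setting quantity demanded equal to quantity supplied, 49 - 7p = 5p - 11, gives p* = 5 and q* = 14.
The floor of 6 is above the equilibrium price 5, so it binds.
At p = 6: qd = 49 - 7·6 = 7 and qs = 5·6 - 11 = 19.
Surplus = qs - qd = 19 - 7 = 12.

12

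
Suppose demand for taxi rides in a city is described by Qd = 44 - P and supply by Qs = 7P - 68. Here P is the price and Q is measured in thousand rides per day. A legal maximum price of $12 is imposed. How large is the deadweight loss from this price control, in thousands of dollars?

Equilibrium: 44 - P = 7P - 68, so 112 = 8P and P* = 14, Q* = 30.
Since 12 < 14, the ceiling is binding.
At P = 12: Qd = 44 - 12 = 32 and Qs = 7·12 - 68 = 16.
Quantity traded falls to 16. At Q = 16 the demand price is 44 - 16 = 28 and the supply price is (68 + 16)/7 = 12.
Deadweight loss = ½ · (28 - 12) · (30 - 16) = ½ · 16 · 14 = 112.

112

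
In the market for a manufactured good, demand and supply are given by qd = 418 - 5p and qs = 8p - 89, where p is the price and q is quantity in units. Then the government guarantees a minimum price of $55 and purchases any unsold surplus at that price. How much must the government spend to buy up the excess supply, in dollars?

11440

Equilibrium: 418 - 5p = 8p - 89, so 507 = 13p and p* = 39, q* = 223.
The floor of 55 is above the equilibrium price 39, so it binds.
At p = 55: qd = 418 - 5·55 = 143 and qs = 8·55 - 89 = 351.
Surplus = qs - qd = 208.
Government expenditure = surplus × support price = 208 × 55 = 11440.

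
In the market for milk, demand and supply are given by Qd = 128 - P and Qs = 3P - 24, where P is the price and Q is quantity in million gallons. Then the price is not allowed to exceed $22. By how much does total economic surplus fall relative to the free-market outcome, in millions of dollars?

Equilibrium: 128 - P = 3P - 24, so 152 = 4P and P* = 38, Q* = 90.
Because the ceiling (22) lies below the market-clearing price, it is binding.
At P = 22: Qd = 128 - 22 = 106 and Qs = 3·22 - 24 = 42.
Quantity traded falls to 42. At Q = 42 the demand price is 128 - 42 = 86 and the supply price is (24 + 42)/3 = 22.
Deadweight loss = ½ · (86 - 22) · (90 - 42) = ½ · 64 · 48 = 1536.

1536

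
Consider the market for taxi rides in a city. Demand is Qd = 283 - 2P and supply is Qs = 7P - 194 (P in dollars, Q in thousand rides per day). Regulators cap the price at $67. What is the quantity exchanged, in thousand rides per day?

177

Equilibrium: 283 - 2P = 7P - 194, so 477 = 9P and P* = 53, Q* = 177.
Since 67 is above P* = 53, the ceiling does not bind and the free-market outcome prevails.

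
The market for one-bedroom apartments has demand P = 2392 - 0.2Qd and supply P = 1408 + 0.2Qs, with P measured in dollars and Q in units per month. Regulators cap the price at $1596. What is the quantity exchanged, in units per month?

940

Rearranging demand gives Qd = 11960 - 5P; rearranging supply gives Qs = 5P - 7040. Equilibrium: 11960 - 5P = 5P - 7040, so 19000 = 10P and P* = 1900, Q* = 2460.
Since 1596 < 1900, the ceiling is binding.
At P = 1596: Qd = 11960 - 5·1596 = 3980 and Qs = 5·1596 - 7040 = 940.
The quantity actually transacted is the short side, supply: 940.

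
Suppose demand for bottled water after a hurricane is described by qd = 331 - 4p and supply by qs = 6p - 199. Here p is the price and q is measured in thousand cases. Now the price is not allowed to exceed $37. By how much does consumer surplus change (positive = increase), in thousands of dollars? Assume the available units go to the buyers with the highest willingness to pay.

In a free market, 331 - 4p = 6p - 199 gives the equilibrium p* = 53, q* = 119.
The ceiling of 37 is below the equilibrium price 53, so it binds.
At p = 37: qd = 331 - 4·37 = 183 and qs = 6·37 - 199 = 23.
Consumer surplus without the control is ½ · (82.75 - 53) · 119 = 1770.125.
With the ceiling, 23 units are sold at 37 (assume they go to the highest-value buyers). The demand price at q = 23 is 77, so CS = ½ · [(82.75 - 37) + (77 - 37)] · 23 = 986.125.
Change in consumer surplus = 986.125 - 1770.125 = -784.

-784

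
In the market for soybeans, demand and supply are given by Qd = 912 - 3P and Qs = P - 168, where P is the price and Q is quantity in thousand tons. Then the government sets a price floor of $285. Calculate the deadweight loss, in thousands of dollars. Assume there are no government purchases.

In a free market, 912 - 3P = P - 168 gives the equilibrium P* = 270, Q* = 102.
Because the floor (285) lies above the market-clearing price, it is binding.
At P = 285: Qd = 912 - 3·285 = 57 and Qs = 285 - 168 = 117.
Quantity traded falls to 57. At Q = 57 the demand price is (912 - 57)/3 = 285 and the supply price is 168 + 57 = 225.
Deadweight loss = ½ · (285 - 225) · (102 - 57) = ½ · 60 · 45 = 1350.

1350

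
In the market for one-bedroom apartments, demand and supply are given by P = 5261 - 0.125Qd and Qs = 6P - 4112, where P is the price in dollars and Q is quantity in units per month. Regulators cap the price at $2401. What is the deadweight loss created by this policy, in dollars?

Rearranging demand gives Qd = 42088 - 8P. Equilibrium: 42088 - 8P = 6P - 4112, so 46200 = 14P and P* = 3300, Q* = 15688.
The ceiling of 2401 is below the equilibrium price 3300, so it binds.
At P = 2401: Qd = 42088 - 8·2401 = 22880 and Qs = 6·2401 - 4112 = 10294.
Quantity traded falls to 10294. At Q = 10294 the demand price is (42088 - 10294)/8 = 3974.25 and the supply price is (4112 + 10294)/6 = 2401.
Deadweight loss = ½ · (3974.25 - 2401) · (15688 - 10294) = ½ · 1573.25 · 5394 = 4243055.25.

4243055.25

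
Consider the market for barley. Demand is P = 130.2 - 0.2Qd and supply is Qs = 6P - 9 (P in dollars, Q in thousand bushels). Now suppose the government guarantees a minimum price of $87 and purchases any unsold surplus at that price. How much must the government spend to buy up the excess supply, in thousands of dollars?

25839

Rearranging demand gives Qd = 651 - 5P. Equilibrium: 651 - 5P = 6P - 9, so 660 = 11P and P* = 60, Q* = 351.
Since 87 > 60, the floor is binding.
At P = 87: Qd = 651 - 5·87 = 216 and Qs = 6·87 - 9 = 513.
Surplus = Qs - Qd = 297.
Government expenditure = surplus × support price = 297 × 87 = 25839.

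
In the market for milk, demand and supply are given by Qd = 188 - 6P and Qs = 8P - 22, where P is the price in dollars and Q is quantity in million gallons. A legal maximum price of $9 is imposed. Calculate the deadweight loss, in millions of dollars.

Without the control the market clears where 188 - 6P = 8P - 22, i.e. P* = 15 and Q* = 98.
Because the ceiling (9) lies below the market-clearing price, it is binding.
At P = 9: Qd = 188 - 6·9 = 134 and Qs = 8·9 - 22 = 50.
Quantity traded falls to 50. At Q = 50 the demand price is (188 - 50)/6 = 23 and the supply price is (22 + 50)/8 = 9.
Deadweight loss = ½ · (23 - 9) · (98 - 50) = ½ · 14 · 48 = 336.

336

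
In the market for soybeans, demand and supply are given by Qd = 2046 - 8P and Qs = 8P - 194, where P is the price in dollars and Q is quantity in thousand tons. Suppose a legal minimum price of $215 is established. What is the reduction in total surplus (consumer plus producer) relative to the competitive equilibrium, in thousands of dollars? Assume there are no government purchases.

Without the control the market clears where 2046 - 8P = 8P - 194, i.e. P* = 140 and Q* = 926.
Since 215 > 140, the floor is binding.
At P = 215: Qd = 2046 - 8·215 = 326 and Qs = 8·215 - 194 = 1526.
Quantity traded falls to 326. At Q = 326 the demand price is (2046 - 326)/8 = 215 and the supply price is (194 + 326)/8 = 65.
Deadweight loss = ½ · (215 - 65) · (926 - 326) = ½ · 150 · 600 = 45000.

45000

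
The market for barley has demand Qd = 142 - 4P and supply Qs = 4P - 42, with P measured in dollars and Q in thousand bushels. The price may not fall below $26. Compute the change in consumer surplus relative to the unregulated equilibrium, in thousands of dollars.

-132

Setting quantity demanded equal to quantity supplied, 142 - 4P = 4P - 42, gives P* = 23 and Q* = 50.
Since 26 > 23, the floor is binding.
At P = 26: Qd = 142 - 4·26 = 38 and Qs = 4·26 - 42 = 62.
Consumer surplus without the control is ½ · (35.5 - 23) · 50 = 312.5.
With the floor, consumers buy 38 units at 26, so CS = ½ · (35.5 - 26) · 38 = 180.5.
Change in consumer surplus = 180.5 - 312.5 = -132.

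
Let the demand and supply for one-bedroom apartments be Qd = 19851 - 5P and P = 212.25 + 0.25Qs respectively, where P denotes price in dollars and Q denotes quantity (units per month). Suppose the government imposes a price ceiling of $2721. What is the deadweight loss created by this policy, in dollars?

0

Rearranging supply gives Qs = 4P - 849. Setting quantity demanded equal to quantity supplied, 19851 - 5P = 4P - 849, gives P* = 2300 and Q* = 8351.
Since 2721 is above P* = 2300, the ceiling does not bind and the free-market outcome prevails.
Since the control does not bind, no trades are prevented and deadweight loss is zero.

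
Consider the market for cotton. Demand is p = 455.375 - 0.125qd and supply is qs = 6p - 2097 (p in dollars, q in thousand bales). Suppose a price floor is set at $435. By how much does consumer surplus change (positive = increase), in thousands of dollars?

-6575

Rearranging demand gives qd = 3643 - 8p. Without the control the market clears where 3643 - 8p = 6p - 2097, i.e. p* = 410 and q* = 363.
Since 435 > 410, the floor is binding.
At p = 435: qd = 3643 - 8·435 = 163 and qs = 6·435 - 2097 = 513.
Consumer surplus without the control is ½ · (455.375 - 410) · 363 = 8235.5625.
With the floor, consumers buy 163 units at 435, so CS = ½ · (455.375 - 435) · 163 = 1660.5625.
Change in consumer surplus = 1660.5625 - 8235.5625 = -6575.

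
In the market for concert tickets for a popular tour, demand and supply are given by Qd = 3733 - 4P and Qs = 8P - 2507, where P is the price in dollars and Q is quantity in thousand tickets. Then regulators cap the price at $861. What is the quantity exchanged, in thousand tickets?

1653

Without the control the market clears where 3733 - 4P = 8P - 2507, i.e. P* = 520 and Q* = 1653.
Since 861 is above P* = 520, the ceiling does not bind and the free-market outcome prevails.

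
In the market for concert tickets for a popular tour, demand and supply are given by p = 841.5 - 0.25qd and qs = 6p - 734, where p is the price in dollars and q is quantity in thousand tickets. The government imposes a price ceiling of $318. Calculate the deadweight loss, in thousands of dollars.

Rearranging demand gives qd = 3366 - 4p. In a free market, 3366 - 4p = 6p - 734 gives the equilibrium p* = 410, q* = 1726.
Because the ceiling (318) lies below the market-clearing price, it is binding.
At p = 318: qd = 3366 - 4·318 = 2094 and qs = 6·318 - 734 = 1174.
Quantity traded falls to 1174. At q = 1174 the demand price is (3366 - 1174)/4 = 548 and the supply price is (734 + 1174)/6 = 318.
Deadweight loss = ½ · (548 - 318) · (1726 - 1174) = ½ · 230 · 552 = 63480.

63480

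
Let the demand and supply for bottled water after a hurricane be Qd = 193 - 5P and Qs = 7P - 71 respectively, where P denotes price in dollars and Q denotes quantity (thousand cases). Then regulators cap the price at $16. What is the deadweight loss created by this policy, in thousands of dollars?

302.4

Equilibrium: 193 - 5P = 7P - 71, so 264 = 12P and P* = 22, Q* = 83.
Since 16 < 22, the ceiling is binding.
At P = 16: Qd = 193 - 5·16 = 113 and Qs = 7·16 - 71 = 41.
Quantity traded falls to 41. At Q = 41 the demand price is (193 - 41)/5 = 30.4 and the supply price is (71 + 41)/7 = 16.
Deadweight loss = ½ · (30.4 - 16) · (83 - 41) = ½ · 14.4 · 42 = 302.4.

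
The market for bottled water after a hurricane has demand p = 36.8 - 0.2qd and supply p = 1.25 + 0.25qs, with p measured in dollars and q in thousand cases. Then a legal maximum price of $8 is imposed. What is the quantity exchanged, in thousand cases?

27

Rearranging demand gives qd = 184 - 5p; rearranging supply gives qs = 4p - 5. Equilibrium: 184 - 5p = 4p - 5, so 189 = 9p and p* = 21, q* = 79.
The ceiling of 8 is below the equilibrium price 21, so it binds.
At p = 8: qd = 184 - 5·8 = 144 and qs = 4·8 - 5 = 27.
The quantity actually transacted is the short side, supply: 27.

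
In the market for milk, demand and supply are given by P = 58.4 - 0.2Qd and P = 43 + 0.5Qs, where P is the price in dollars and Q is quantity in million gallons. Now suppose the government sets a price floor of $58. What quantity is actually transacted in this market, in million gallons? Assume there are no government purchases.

2

Rearranging demand gives Qd = 292 - 5P; rearranging supply gives Qs = 2P - 86. Equilibrium: 292 - 5P = 2P - 86, so 378 = 7P and P* = 54, Q* = 22.
Since 58 > 54, the floor is binding.
At P = 58: Qd = 292 - 5·58 = 2 and Qs = 2·58 - 86 = 30.
The quantity actually transacted is the short side, demand: 2.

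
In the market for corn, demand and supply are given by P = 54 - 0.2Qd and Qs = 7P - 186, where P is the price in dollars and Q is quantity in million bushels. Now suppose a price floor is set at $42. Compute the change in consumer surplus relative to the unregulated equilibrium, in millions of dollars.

Rearranging demand gives Qd = 270 - 5P. Setting quantity demanded equal to quantity supplied, 270 - 5P = 7P - 186, gives P* = 38 and Q* = 80.
Since 42 > 38, the floor is binding.
At P = 42: Qd = 270 - 5·42 = 60 and Qs = 7·42 - 186 = 108.
Consumer surplus without the control is ½ · (54 - 38) · 80 = 640.
With the floor, consumers buy 60 units at 42, so CS = ½ · (54 - 42) · 60 = 360.
Change in consumer surplus = 360 - 640 = -280.

-280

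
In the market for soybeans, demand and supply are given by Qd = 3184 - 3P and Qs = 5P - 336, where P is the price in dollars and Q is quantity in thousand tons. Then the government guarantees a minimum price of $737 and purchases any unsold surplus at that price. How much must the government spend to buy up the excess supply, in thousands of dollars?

1751112

Equilibrium: 3184 - 3P = 5P - 336, so 3520 = 8P and P* = 440, Q* = 1864.
Since 737 > 440, the floor is binding.
At P = 737: Qd = 3184 - 3·737 = 973 and Qs = 5·737 - 336 = 3349.
Surplus = Qs - Qd = 2376.
Government expenditure = surplus × support price = 2376 × 737 = 1751112.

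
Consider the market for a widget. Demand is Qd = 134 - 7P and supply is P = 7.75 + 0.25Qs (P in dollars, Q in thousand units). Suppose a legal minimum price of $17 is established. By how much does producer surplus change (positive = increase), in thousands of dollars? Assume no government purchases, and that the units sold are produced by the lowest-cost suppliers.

5.5

Rearranging supply gives Qs = 4P - 31. Setting quantity demanded equal to quantity supplied, 134 - 7P = 4P - 31, gives P* = 15 and Q* = 29.
The floor of 17 is above the equilibrium price 15, so it binds.
At P = 17: Qd = 134 - 7·17 = 15 and Qs = 4·17 - 31 = 37.
Producer surplus without the control is ½ · (15 - 7.75) · 29 = 105.125.
With the floor, 15 units are sold at 17. The supply price at Q = 15 is 11.5, so PS = ½ · [(17 - 7.75) + (17 - 11.5)] · 15 = 110.625.
Change in producer surplus = 110.625 - 105.125 = 5.5.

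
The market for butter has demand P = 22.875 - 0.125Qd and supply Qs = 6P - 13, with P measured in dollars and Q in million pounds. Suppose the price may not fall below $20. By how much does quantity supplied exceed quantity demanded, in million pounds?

Rearranging demand gives Qd = 183 - 8P. Without the control the market clears where 183 - 8P = 6P - 13, i.e. P* = 14 and Q* = 71.
The floor of 20 is above the equilibrium price 14, so it binds.
At P = 20: Qd = 183 - 8·20 = 23 and Qs = 6·20 - 13 = 107.
Surplus = Qs - Qd = 107 - 23 = 84.

84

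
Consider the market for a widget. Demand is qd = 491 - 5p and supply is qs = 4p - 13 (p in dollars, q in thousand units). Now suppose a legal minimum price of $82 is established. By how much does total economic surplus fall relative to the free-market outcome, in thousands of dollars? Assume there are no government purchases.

Setting quantity demanded equal to quantity supplied, 491 - 5p = 4p - 13, gives p* = 56 and q* = 211.
Since 82 > 56, the floor is binding.
At p = 82: qd = 491 - 5·82 = 81 and qs = 4·82 - 13 = 315.
Quantity traded falls to 81. At q = 81 the demand price is (491 - 81)/5 = 82 and the supply price is (13 + 81)/4 = 23.5.
Deadweight loss = ½ · (82 - 23.5) · (211 - 81) = ½ · 58.5 · 130 = 3802.5.

3802.5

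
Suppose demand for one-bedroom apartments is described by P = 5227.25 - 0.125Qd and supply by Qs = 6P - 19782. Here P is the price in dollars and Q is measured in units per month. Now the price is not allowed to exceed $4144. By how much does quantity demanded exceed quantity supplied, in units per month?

Rearranging demand gives Qd = 41818 - 8P. Without the control the market clears where 41818 - 8P = 6P - 19782, i.e. P* = 4400 and Q* = 6618.
The ceiling of 4144 is below the equilibrium price 4400, so it binds.
At P = 4144: Qd = 41818 - 8·4144 = 8666 and Qs = 6·4144 - 19782 = 5082.
Shortage = Qd - Qs = 8666 - 5082 = 3584.

3584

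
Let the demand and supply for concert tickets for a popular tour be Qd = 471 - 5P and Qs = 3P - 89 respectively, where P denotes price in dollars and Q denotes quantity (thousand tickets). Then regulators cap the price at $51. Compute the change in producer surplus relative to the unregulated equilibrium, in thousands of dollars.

-1757.5

In a free market, 471 - 5P = 3P - 89 gives the equilibrium P* = 70, Q* = 121.
Since 51 < 70, the ceiling is binding.
At P = 51: Qd = 471 - 5·51 = 216 and Qs = 3·51 - 89 = 64.
Producer surplus without the control is ½ · (70 - 89/3) · 121 = 14641/6.
With the ceiling, producers sell 64 units at 51, so PS = ½ · (51 - 89/3) · 64 = 2048/3.
Change in producer surplus = 2048/3 - 14641/6 = -1757.5.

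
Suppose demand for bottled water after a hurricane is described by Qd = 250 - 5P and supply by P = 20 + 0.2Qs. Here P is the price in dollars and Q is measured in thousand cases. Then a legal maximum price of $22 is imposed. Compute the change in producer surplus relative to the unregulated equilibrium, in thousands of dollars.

-552.5

Rearranging supply gives Qs = 5P - 100. In a free market, 250 - 5P = 5P - 100 gives the equilibrium P* = 35, Q* = 75.
Since 22 < 35, the ceiling is binding.
At P = 22: Qd = 250 - 5·22 = 140 and Qs = 5·22 - 100 = 10.
Producer surplus without the control is ½ · (35 - 20) · 75 = 562.5.
With the ceiling, producers sell 10 units at 22, so PS = ½ · (22 - 20) · 10 = 10.
Change in producer surplus = 10 - 562.5 = -552.5.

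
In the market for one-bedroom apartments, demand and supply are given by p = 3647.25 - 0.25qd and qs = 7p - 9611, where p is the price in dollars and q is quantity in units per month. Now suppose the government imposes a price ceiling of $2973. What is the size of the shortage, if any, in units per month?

0

Rearranging demand gives qd = 14589 - 4p. Without the control the market clears where 14589 - 4p = 7p - 9611, i.e. p* = 2200 and q* = 5789.
Since 2973 is above p* = 2200, the ceiling does not bind and the free-market outcome prevails.
Since the control does not bind, there is no shortage.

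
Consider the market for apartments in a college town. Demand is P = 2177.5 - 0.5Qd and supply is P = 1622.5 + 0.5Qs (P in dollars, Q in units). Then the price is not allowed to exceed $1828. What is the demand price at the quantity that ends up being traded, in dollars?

Rearranging demand gives Qd = 4355 - 2P; rearranging supply gives Qs = 2P - 3245. In a free market, 4355 - 2P = 2P - 3245 gives the equilibrium P* = 1900, Q* = 555.
The ceiling of 1828 is below the equilibrium price 1900, so it binds.
At P = 1828: Qd = 4355 - 2·1828 = 699 and Qs = 2·1828 - 3245 = 411.
Only 411 units reach the market. On the demand curve, the marginal buyer's willingness to pay at Q = 411 is (4355 - 411)/2 = 1972.

1972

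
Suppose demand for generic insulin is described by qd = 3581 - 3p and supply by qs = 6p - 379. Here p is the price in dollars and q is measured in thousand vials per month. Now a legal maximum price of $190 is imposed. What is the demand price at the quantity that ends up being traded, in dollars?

940

Equilibrium: 3581 - 3p = 6p - 379, so 3960 = 9p and p* = 440, q* = 2261.
Because the ceiling (190) lies below the market-clearing price, it is binding.
At p = 190: qd = 3581 - 3·190 = 3011 and qs = 6·190 - 379 = 761.
Only 761 units reach the market. On the demand curve, the marginal buyer's willingness to pay at q = 761 is (3581 - 761)/3 = 940.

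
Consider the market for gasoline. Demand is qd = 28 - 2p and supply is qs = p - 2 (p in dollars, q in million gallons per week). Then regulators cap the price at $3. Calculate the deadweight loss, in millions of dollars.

Equilibrium: 28 - 2p = p - 2, so 30 = 3p and p* = 10, q* = 8.
The ceiling of 3 is below the equilibrium price 10, so it binds.
At p = 3: qd = 28 - 2·3 = 22 and qs = 3 - 2 = 1.
Quantity traded falls to 1. At q = 1 the demand price is (28 - 1)/2 = 13.5 and the supply price is 2 + 1 = 3.
Deadweight loss = ½ · (13.5 - 3) · (8 - 1) = ½ · 10.5 · 7 = 36.75.

36.75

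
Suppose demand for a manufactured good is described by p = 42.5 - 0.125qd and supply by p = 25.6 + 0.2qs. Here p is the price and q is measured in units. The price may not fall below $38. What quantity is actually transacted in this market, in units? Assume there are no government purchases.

Rearranging demand gives qd = 340 - 8p; rearranging supply gives qs = 5p - 128. In a free market, 340 - 8p = 5p - 128 gives the equilibrium p* = 36, q* = 52.
The floor of 38 is above the equilibrium price 36, so it binds.
At p = 38: qd = 340 - 8·38 = 36 and qs = 5·38 - 128 = 62.
The quantity actually transacted is the short side, demand: 36.

36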